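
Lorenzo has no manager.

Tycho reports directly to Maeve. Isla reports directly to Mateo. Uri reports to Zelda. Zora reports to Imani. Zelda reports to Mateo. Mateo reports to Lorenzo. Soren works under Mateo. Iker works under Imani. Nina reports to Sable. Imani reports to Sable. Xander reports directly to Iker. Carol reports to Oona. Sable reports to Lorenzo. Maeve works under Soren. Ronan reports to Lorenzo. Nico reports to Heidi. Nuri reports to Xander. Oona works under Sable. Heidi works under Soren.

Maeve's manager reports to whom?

Maeve reports to Soren, and Soren reports to Mateo. So Maeve's skip-level manager is Mateo.

Mateo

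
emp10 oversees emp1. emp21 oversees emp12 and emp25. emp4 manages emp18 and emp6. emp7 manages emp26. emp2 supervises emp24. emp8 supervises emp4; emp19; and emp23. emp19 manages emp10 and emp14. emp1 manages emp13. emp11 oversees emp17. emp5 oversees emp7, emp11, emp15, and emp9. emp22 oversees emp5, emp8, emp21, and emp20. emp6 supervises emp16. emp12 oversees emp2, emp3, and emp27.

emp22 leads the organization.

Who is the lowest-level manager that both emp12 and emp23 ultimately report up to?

emp12's chain of managers is emp21, emp22. emp23's chain of managers is emp8, emp22. The first manager that appears in both chains is emp22.

emp22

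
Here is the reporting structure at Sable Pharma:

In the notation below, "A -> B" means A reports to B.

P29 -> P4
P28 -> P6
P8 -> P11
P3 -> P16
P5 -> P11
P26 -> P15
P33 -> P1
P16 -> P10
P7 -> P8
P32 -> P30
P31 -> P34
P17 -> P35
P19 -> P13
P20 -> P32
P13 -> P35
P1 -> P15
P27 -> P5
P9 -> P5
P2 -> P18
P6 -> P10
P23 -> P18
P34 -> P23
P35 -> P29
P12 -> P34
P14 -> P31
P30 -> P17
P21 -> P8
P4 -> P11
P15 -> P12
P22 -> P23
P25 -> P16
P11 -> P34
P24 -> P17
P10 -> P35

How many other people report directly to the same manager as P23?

1

P23 reports to P18. P18's other direct reports are P2 — 1 peer.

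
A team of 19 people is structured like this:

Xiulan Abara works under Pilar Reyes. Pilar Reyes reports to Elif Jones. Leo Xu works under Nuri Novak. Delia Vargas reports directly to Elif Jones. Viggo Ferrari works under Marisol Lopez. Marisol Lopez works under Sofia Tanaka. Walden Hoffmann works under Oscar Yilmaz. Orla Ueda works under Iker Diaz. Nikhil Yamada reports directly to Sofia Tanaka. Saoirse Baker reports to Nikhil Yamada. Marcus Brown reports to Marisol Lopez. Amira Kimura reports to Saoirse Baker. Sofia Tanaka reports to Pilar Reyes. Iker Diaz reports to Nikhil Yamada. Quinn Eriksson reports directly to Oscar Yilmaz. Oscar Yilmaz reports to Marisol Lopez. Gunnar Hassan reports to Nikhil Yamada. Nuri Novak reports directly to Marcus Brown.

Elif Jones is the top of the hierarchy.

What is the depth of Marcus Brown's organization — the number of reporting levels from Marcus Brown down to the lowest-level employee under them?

The longest chain under Marcus Brown runs Marcus Brown → Nuri Novak → Leo Xu, which is 2 levels below Marcus Brown.

2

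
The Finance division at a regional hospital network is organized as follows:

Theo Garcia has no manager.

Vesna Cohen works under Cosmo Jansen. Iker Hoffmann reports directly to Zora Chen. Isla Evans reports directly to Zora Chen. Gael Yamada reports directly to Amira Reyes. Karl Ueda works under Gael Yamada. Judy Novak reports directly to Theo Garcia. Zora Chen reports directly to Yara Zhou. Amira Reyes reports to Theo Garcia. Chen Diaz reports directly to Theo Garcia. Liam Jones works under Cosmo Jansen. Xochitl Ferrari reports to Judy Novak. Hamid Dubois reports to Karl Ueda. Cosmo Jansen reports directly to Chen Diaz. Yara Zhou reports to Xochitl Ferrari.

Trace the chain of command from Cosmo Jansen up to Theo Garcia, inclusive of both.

Cosmo Jansen -> Chen Diaz -> Theo Garcia

Cosmo Jansen reports to Chen Diaz. Chen Diaz reports to Theo Garcia. Theo Garcia is at the top.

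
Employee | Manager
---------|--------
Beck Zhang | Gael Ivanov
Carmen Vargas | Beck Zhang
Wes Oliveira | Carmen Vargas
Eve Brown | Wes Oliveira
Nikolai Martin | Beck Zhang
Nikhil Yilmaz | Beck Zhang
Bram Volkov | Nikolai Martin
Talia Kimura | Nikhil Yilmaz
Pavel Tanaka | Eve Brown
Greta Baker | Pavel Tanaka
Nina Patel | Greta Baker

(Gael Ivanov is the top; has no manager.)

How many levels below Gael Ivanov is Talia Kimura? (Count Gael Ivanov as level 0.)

Chain from Talia Kimura up to Gael Ivanov: Talia Kimura → Nikhil Yilmaz → Beck Zhang → Gael Ivanov. That is 3 steps up, so Talia Kimura is 3 levels below Gael Ivanov.

3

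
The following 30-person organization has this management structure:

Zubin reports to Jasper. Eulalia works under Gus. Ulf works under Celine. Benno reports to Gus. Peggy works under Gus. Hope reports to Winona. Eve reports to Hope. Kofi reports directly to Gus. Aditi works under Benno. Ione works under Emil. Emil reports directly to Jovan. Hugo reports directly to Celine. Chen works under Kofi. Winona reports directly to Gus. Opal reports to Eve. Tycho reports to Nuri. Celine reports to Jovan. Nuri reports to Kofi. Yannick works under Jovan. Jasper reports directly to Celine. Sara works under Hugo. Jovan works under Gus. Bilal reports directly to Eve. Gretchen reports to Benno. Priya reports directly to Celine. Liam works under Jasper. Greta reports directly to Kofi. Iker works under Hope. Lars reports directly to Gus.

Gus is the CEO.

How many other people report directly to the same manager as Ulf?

3

Ulf reports to Celine. Celine's other direct reports are Hugo, Jasper, Priya — 3 peers.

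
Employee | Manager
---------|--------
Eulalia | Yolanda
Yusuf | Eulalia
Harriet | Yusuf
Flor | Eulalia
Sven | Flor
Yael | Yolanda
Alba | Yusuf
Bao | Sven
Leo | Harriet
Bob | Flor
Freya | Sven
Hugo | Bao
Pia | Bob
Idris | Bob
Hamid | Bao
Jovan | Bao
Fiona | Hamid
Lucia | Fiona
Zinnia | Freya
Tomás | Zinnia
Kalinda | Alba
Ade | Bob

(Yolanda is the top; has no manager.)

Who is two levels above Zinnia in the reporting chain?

Sven

Zinnia reports to Freya, and Freya reports to Sven. So Zinnia's skip-level manager is Sven.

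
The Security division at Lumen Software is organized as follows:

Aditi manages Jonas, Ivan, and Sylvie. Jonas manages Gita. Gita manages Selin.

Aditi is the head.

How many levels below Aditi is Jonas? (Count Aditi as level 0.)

1

Chain from Jonas up to Aditi: Jonas → Aditi. That is 1 step up, so Jonas is 1 level below Aditi.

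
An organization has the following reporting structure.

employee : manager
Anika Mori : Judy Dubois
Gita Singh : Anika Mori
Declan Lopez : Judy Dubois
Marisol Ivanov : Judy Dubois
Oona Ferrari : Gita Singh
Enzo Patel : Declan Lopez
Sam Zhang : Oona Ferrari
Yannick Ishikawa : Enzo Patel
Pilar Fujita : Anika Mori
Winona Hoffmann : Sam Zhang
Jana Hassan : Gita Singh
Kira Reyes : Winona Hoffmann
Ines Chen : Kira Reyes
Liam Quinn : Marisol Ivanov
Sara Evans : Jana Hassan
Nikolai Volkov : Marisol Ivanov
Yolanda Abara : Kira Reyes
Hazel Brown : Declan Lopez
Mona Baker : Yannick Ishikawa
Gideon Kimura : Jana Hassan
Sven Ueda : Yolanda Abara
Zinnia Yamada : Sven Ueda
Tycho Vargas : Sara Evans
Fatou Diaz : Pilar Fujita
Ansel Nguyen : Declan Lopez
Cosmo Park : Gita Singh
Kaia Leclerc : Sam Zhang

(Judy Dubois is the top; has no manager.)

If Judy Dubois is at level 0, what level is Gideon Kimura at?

Chain from Gideon Kimura up to Judy Dubois: Gideon Kimura → Jana Hassan → Gita Singh → Anika Mori → Judy Dubois. That is 4 steps up, so Gideon Kimura is 4 levels below Judy Dubois.

4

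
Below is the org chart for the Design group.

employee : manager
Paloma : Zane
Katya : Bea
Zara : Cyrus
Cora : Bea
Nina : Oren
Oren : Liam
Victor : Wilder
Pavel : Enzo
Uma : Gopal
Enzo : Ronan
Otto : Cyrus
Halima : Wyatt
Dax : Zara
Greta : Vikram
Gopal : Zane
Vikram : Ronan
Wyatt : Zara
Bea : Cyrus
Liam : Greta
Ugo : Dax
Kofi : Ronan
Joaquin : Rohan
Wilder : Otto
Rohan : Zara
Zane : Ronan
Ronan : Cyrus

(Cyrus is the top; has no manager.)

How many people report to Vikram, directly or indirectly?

4

Vikram directly manages Greta. Under Greta: Liam, Oren, Nina (3). That's 4 in total.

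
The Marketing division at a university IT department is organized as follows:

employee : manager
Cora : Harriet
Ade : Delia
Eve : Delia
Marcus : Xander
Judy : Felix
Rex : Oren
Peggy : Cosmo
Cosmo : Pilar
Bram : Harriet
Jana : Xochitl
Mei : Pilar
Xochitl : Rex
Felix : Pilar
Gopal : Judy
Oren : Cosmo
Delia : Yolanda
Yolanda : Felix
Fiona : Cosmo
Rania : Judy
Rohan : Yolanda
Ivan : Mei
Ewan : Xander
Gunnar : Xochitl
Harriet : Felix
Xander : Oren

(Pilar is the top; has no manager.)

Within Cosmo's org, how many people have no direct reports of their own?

6

The people in Cosmo's organization with no one reporting to them are Ewan, Marcus, Jana, Gunnar, Fiona, Peggy. That is 6.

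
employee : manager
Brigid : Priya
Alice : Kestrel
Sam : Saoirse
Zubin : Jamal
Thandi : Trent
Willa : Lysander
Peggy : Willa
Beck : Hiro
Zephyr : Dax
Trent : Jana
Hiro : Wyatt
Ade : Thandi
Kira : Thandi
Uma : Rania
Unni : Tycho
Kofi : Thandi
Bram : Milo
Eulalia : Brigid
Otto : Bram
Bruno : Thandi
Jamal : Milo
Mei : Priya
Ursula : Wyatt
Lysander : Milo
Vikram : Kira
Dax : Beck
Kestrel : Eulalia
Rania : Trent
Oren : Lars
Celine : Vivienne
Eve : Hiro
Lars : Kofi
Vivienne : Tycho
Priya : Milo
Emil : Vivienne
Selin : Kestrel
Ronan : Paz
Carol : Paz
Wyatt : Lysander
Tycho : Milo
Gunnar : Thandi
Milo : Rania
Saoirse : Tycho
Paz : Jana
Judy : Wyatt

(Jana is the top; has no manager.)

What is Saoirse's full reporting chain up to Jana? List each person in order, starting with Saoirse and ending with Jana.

Saoirse reports to Tycho. Tycho reports to Milo. Milo reports to Rania. Rania reports to Trent. Trent reports to Jana. Jana is at the top.

Saoirse -> Tycho -> Milo -> Rania -> Trent -> Jana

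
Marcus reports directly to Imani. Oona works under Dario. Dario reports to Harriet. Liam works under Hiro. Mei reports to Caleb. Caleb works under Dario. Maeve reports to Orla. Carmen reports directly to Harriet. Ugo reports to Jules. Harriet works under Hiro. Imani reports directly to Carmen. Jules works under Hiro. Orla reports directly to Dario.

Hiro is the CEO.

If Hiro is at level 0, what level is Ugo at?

2

Chain from Ugo up to Hiro: Ugo → Jules → Hiro. That is 2 steps up, so Ugo is 2 levels below Hiro.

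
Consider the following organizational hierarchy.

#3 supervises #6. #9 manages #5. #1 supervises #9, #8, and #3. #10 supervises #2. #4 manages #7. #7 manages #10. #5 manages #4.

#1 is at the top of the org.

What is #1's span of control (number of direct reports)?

3

#1 directly manages #9, #8, #3. That is 3 direct reports.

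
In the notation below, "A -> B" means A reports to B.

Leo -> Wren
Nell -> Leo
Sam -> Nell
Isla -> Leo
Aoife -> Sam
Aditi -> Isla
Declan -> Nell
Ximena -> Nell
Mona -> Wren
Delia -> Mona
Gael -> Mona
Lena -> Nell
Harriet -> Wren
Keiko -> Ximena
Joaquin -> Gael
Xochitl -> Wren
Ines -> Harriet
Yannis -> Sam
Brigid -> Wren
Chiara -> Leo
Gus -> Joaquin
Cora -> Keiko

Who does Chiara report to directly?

Leo

Chiara reports directly to Leo.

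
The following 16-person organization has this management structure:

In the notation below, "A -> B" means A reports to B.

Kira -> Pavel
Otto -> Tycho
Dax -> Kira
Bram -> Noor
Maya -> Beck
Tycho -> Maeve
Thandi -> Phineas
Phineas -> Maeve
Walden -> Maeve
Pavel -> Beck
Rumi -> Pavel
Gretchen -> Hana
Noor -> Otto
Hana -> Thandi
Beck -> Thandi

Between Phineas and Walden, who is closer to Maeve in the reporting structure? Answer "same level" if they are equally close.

same level

Both Phineas and Walden are 1 level below Maeve.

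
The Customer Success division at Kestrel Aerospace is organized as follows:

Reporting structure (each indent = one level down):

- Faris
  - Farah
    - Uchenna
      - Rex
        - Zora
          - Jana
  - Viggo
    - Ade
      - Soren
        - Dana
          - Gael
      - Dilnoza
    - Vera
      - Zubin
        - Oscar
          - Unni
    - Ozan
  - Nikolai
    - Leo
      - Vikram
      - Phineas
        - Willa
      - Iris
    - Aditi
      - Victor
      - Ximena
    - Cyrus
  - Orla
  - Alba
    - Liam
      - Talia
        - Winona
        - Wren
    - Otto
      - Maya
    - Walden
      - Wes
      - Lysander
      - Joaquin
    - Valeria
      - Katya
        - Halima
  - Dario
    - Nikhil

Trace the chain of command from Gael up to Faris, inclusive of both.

Gael reports to Dana. Dana reports to Soren. Soren reports to Ade. Ade reports to Viggo. Viggo reports to Faris. Faris is at the top.

Gael -> Dana -> Soren -> Ade -> Viggo -> Faris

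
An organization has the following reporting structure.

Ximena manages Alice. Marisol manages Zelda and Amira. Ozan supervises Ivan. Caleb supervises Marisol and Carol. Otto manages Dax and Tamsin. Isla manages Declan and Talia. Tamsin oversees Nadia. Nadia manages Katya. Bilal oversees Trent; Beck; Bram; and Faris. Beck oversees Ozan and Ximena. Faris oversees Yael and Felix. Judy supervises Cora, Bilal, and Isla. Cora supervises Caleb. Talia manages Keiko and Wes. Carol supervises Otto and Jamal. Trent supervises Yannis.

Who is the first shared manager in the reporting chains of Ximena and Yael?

Ximena's chain of managers is Beck, Bilal, Judy. Yael's chain of managers is Faris, Bilal, Judy. The first manager that appears in both chains is Bilal.

Bilal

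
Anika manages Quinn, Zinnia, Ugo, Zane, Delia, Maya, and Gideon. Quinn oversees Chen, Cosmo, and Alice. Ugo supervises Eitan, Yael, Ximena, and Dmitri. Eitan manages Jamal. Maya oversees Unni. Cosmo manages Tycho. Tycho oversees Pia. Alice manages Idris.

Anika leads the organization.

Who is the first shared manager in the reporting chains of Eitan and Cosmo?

Anika

Eitan's chain of managers is Ugo, Anika. Cosmo's chain of managers is Quinn, Anika. The first manager that appears in both chains is Anika.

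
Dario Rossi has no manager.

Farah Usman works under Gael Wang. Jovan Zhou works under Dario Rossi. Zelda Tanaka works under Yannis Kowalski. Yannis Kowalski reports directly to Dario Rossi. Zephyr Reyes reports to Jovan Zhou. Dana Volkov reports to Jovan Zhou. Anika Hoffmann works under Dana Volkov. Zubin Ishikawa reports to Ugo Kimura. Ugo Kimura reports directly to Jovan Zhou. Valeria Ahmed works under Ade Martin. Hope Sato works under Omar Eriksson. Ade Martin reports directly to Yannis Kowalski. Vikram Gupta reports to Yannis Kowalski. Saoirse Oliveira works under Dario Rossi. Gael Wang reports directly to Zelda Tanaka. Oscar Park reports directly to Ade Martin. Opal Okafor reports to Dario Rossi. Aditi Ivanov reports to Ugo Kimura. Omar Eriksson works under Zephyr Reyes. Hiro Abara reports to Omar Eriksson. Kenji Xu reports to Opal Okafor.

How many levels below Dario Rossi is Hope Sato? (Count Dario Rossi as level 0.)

Chain from Hope Sato up to Dario Rossi: Hope Sato → Omar Eriksson → Zephyr Reyes → Jovan Zhou → Dario Rossi. That is 4 steps up, so Hope Sato is 4 levels below Dario Rossi.

4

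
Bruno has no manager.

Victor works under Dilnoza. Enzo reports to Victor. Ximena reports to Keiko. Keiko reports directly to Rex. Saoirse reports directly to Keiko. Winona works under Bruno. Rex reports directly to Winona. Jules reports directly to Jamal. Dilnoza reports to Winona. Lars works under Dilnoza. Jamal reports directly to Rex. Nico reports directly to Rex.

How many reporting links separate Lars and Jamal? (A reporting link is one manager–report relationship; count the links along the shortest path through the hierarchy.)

4

Lars is 2 levels below Winona, and Jamal is 2 levels below Winona (their lowest common manager). The shortest path runs up from Lars to Winona and back down to Jamal: 2 + 2 = 4 links.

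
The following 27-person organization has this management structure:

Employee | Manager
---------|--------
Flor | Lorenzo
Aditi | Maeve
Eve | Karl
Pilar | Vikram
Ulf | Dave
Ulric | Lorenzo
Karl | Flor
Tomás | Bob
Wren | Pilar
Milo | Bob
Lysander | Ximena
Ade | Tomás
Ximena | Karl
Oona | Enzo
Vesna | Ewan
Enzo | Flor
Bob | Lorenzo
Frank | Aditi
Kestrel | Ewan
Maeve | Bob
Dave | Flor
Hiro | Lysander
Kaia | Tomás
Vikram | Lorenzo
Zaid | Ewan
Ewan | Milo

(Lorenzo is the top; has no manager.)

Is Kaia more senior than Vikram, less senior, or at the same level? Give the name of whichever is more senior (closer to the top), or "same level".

Vikram

Kaia is 3 levels below Lorenzo; Vikram is 1. Vikram is higher.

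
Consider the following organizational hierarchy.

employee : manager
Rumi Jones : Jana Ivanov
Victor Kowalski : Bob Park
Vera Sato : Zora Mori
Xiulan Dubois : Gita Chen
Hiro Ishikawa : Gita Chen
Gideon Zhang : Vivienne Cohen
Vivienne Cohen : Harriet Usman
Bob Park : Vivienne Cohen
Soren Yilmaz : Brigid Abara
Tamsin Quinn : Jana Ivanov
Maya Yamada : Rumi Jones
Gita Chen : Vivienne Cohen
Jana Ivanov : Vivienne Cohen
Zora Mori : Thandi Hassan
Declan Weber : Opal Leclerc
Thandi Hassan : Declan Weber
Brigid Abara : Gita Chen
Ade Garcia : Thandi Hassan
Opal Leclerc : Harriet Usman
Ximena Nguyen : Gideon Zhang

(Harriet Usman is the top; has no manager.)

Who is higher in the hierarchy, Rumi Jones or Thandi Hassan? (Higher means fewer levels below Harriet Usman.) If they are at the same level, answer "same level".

Both Rumi Jones and Thandi Hassan are 3 levels below Harriet Usman.

same level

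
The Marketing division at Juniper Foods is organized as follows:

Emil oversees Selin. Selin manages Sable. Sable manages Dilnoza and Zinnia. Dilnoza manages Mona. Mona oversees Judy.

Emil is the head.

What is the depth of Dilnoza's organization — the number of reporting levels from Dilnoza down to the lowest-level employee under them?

The longest chain under Dilnoza runs Dilnoza → Mona → Judy, which is 2 levels below Dilnoza.

2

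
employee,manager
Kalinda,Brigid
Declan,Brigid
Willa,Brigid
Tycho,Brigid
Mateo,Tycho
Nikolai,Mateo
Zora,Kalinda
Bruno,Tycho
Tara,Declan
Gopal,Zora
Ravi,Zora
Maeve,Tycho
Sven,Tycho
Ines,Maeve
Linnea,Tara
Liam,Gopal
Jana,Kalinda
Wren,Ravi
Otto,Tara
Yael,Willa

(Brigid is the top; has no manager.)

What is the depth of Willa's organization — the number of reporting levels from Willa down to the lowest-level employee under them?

The longest chain under Willa runs Willa → Yael, which is 1 level below Willa.

1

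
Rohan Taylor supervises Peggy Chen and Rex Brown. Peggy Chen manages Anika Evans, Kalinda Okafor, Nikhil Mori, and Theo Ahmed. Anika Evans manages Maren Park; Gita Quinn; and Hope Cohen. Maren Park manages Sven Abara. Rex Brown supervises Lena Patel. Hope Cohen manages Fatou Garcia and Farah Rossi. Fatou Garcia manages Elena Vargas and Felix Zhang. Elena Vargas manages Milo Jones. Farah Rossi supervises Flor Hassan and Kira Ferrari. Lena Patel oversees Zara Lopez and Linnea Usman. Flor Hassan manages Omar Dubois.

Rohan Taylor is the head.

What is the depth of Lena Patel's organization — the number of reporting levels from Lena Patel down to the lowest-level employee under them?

1

The longest chain under Lena Patel runs Lena Patel → Linnea Usman, which is 1 level below Lena Patel.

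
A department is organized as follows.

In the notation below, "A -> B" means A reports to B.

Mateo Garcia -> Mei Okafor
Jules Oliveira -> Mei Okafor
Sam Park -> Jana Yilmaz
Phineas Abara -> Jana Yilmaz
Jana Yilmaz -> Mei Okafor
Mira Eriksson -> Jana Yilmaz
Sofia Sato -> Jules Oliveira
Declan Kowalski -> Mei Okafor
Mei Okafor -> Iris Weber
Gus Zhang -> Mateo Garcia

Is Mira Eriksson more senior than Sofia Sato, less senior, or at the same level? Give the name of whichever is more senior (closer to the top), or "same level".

Both Mira Eriksson and Sofia Sato are 3 levels below Iris Weber.

same level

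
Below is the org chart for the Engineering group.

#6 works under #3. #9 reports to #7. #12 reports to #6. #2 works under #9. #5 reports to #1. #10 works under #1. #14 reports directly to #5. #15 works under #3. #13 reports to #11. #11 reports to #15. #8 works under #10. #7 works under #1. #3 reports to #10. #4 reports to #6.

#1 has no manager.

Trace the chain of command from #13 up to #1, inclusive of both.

#13 -> #11 -> #15 -> #3 -> #10 -> #1

#13 reports to #11. #11 reports to #15. #15 reports to #3. #3 reports to #10. #10 reports to #1. #1 is at the top.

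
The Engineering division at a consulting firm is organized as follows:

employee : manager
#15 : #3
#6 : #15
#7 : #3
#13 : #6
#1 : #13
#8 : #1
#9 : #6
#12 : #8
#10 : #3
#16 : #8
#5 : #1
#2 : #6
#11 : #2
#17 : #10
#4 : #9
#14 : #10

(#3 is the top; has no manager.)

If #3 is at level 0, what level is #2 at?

3

Chain from #2 up to #3: #2 → #6 → #15 → #3. That is 3 steps up, so #2 is 3 levels below #3.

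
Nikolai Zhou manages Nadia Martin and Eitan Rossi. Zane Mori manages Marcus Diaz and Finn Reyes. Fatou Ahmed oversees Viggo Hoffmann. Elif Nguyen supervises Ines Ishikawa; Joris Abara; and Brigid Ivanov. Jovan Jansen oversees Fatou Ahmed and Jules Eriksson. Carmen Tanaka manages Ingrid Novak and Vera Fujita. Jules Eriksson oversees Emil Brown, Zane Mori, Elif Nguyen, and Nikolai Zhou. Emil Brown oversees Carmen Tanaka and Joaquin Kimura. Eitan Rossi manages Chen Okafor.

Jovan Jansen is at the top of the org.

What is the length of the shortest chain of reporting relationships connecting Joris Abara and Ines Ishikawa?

2

Joris Abara is 1 level below Elif Nguyen, and Ines Ishikawa is 1 level below Elif Nguyen (their lowest common manager). The shortest path runs up from Joris Abara to Elif Nguyen and back down to Ines Ishikawa: 1 + 1 = 2 links.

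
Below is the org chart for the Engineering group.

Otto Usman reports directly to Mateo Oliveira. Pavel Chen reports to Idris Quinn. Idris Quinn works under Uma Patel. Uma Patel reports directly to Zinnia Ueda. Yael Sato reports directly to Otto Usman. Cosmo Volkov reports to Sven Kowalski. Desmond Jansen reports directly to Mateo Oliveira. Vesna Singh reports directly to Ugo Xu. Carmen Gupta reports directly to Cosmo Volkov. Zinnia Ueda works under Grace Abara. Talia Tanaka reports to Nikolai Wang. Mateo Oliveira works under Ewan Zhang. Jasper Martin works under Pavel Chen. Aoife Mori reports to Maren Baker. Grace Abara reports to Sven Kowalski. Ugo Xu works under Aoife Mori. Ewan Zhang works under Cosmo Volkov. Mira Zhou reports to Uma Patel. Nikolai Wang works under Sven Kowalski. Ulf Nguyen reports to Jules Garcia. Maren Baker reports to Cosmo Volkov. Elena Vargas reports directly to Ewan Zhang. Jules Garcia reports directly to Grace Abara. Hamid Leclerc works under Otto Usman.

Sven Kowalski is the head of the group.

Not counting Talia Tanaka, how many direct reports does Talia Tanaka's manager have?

0

Talia Tanaka reports to Nikolai Wang, and Nikolai Wang has no other direct reports. Talia Tanaka has 0 peers.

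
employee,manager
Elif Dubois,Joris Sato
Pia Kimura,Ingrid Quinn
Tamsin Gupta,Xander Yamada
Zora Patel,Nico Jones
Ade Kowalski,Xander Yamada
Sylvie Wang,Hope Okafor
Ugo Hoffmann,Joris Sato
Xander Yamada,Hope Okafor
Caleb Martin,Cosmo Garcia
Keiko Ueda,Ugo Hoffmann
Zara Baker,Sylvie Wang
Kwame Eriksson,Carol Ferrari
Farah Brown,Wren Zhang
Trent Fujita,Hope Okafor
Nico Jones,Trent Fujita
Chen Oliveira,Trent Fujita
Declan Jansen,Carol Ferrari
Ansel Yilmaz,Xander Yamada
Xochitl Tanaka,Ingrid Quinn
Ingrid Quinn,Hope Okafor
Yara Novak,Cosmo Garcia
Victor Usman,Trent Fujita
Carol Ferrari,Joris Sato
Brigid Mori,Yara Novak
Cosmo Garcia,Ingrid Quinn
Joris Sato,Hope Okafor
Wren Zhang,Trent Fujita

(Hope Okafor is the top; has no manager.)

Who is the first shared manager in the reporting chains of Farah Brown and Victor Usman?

Farah Brown's chain of managers is Wren Zhang, Trent Fujita, Hope Okafor. Victor Usman's chain of managers is Trent Fujita, Hope Okafor. The first manager that appears in both chains is Trent Fujita.

Trent Fujita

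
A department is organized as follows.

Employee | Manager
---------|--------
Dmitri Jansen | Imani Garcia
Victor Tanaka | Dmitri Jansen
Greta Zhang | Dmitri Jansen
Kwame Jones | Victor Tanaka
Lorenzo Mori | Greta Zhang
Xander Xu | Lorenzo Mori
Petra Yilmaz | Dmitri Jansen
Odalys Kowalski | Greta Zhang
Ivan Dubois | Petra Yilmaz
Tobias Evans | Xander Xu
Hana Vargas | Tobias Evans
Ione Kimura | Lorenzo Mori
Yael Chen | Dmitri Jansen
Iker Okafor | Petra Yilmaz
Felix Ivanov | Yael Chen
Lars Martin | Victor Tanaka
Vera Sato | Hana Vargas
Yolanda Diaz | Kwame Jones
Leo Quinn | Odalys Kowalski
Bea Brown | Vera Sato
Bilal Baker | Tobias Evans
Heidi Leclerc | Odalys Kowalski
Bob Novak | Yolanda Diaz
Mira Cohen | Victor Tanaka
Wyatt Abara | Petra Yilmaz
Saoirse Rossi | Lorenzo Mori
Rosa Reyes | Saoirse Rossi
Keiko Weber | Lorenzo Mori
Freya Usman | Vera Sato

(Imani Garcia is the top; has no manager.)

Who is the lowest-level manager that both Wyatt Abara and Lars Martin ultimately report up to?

Wyatt Abara's chain of managers is Petra Yilmaz, Dmitri Jansen, Imani Garcia. Lars Martin's chain of managers is Victor Tanaka, Dmitri Jansen, Imani Garcia. The first manager that appears in both chains is Dmitri Jansen.

Dmitri Jansen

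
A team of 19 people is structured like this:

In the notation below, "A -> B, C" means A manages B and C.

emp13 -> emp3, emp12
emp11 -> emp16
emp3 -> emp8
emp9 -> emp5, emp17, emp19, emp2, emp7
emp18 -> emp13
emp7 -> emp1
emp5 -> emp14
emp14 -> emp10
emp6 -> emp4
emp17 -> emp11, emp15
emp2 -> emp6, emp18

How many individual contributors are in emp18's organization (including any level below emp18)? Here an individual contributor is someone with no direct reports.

The people in emp18's organization with no one reporting to them are emp12, emp8. That is 2.

2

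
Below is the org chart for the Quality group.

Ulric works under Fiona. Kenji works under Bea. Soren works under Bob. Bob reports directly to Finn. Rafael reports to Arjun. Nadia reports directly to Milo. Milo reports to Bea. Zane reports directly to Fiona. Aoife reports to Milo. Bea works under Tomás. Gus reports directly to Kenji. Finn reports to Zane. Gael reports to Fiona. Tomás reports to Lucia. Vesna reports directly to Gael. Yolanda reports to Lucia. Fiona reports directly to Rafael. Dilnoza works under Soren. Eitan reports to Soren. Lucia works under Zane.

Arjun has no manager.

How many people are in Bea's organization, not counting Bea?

5

Bea directly manages Milo, Kenji. Under Milo: Aoife, Nadia (2). Under Kenji: Gus (1). So Bea's organization is 2 direct reports plus everyone under them: 3 + 2 = 5.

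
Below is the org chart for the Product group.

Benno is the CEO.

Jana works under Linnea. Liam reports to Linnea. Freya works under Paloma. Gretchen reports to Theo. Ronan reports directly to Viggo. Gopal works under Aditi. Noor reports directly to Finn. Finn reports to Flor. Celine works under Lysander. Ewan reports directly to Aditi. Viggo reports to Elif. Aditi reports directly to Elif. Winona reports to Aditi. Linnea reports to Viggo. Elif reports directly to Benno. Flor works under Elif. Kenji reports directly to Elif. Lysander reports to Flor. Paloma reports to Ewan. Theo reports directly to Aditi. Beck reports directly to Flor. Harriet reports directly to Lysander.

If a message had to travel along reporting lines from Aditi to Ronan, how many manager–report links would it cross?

Aditi is 1 level below Elif, and Ronan is 2 levels below Elif (their lowest common manager). The shortest path runs up from Aditi to Elif and back down to Ronan: 1 + 2 = 3 links.

3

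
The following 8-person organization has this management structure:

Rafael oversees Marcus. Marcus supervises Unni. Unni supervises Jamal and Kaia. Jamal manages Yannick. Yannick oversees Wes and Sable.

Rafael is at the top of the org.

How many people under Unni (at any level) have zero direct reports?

The people in Unni's organization with no one reporting to them are Kaia, Wes, Sable. That is 3.

3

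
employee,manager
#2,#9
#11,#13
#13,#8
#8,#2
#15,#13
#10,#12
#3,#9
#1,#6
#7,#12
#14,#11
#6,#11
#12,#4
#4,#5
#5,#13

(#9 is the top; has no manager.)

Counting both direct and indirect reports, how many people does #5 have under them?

4

#5 directly manages #4. Under #4: #12, #7, #10 (3). That's 4 in total.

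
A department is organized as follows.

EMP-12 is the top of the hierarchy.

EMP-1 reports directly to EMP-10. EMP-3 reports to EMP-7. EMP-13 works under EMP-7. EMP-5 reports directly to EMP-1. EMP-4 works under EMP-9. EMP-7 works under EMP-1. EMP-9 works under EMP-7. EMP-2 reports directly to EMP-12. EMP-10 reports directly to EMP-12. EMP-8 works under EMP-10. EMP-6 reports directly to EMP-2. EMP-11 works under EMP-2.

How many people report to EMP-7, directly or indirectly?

EMP-7 directly manages EMP-3, EMP-9, EMP-13. EMP-3 has no reports. Under EMP-9: EMP-4 (1). EMP-13 has no reports. So EMP-7's organization is 3 direct reports plus everyone under them: 1 + 2 + 1 = 4.

4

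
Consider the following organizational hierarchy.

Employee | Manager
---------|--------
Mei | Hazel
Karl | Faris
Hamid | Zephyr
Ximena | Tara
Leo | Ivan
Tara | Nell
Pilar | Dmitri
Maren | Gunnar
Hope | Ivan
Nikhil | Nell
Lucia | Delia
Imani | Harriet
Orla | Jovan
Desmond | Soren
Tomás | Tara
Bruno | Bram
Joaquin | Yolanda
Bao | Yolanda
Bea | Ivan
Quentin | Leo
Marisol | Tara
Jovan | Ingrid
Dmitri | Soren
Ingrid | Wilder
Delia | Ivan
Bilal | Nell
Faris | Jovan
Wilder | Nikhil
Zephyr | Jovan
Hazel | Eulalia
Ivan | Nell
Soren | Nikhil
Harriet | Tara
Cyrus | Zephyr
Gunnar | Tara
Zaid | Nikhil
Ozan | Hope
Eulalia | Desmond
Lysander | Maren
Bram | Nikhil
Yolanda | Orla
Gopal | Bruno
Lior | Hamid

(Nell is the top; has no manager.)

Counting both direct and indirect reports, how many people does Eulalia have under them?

2

Eulalia directly manages Hazel. Under Hazel: Mei (1). That's 2 in total.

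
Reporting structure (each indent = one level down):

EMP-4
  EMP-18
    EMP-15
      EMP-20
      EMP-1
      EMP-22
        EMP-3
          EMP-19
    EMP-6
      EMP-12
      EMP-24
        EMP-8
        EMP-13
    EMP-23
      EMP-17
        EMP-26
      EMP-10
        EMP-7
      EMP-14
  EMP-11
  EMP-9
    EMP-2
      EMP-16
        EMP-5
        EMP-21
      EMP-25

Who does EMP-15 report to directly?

EMP-18

EMP-15 reports directly to EMP-18.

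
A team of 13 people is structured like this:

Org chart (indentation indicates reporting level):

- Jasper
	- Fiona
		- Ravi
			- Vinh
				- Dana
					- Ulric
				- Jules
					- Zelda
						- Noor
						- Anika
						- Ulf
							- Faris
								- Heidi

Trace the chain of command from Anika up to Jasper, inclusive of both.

Anika reports to Zelda. Zelda reports to Jules. Jules reports to Vinh. Vinh reports to Ravi. Ravi reports to Fiona. Fiona reports to Jasper. Jasper is at the top.

Anika -> Zelda -> Jules -> Vinh -> Ravi -> Fiona -> Jasper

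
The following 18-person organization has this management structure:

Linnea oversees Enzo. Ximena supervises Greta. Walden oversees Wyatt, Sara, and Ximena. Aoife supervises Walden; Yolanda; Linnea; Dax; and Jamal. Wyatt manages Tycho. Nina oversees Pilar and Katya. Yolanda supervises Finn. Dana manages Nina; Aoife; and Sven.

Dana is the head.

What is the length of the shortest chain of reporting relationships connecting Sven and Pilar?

3

Sven is 1 level below Dana, and Pilar is 2 levels below Dana (their lowest common manager). The shortest path runs up from Sven to Dana and back down to Pilar: 1 + 2 = 3 links.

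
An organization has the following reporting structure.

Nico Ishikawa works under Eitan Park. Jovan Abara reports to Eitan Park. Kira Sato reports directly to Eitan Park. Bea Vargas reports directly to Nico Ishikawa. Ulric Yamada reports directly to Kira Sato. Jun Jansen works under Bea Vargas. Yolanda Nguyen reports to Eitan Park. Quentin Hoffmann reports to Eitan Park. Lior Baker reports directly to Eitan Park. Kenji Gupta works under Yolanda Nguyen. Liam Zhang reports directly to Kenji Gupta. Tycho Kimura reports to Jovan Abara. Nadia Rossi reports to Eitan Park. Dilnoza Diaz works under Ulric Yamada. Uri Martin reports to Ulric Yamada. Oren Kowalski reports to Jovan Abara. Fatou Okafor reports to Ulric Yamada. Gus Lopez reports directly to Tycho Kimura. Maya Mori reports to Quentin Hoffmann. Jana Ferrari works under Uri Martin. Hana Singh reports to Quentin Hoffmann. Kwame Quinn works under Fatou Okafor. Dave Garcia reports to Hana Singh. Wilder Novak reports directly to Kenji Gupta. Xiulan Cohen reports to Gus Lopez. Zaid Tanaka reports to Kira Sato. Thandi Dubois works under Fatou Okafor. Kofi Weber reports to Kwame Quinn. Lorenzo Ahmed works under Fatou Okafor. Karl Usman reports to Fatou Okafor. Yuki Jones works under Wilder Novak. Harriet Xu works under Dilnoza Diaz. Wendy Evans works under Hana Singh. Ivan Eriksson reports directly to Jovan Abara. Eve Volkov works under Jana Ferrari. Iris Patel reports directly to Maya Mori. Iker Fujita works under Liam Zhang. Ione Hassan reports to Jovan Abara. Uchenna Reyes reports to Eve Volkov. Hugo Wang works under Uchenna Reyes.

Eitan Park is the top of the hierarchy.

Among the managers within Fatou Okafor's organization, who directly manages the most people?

Fatou Okafor

Direct-report counts within Fatou Okafor's organization: Fatou Okafor has 4; Kwame Quinn has 1. The largest is 4, held by Fatou Okafor.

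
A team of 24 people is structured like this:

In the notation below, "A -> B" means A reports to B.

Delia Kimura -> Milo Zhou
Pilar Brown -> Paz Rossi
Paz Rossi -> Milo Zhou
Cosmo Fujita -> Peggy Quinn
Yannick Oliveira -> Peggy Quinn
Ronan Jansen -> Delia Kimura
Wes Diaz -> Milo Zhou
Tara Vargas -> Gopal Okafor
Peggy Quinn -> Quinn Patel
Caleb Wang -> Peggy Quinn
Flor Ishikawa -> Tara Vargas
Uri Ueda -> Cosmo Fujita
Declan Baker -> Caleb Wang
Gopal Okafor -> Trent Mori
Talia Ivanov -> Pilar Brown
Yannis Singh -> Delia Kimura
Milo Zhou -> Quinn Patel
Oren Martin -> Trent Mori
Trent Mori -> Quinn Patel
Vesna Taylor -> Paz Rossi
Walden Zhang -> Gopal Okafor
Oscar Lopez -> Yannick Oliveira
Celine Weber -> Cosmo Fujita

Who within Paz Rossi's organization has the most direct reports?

Direct-report counts within Paz Rossi's organization: Paz Rossi has 2; Pilar Brown has 1. The largest is 2, held by Paz Rossi.

Paz Rossi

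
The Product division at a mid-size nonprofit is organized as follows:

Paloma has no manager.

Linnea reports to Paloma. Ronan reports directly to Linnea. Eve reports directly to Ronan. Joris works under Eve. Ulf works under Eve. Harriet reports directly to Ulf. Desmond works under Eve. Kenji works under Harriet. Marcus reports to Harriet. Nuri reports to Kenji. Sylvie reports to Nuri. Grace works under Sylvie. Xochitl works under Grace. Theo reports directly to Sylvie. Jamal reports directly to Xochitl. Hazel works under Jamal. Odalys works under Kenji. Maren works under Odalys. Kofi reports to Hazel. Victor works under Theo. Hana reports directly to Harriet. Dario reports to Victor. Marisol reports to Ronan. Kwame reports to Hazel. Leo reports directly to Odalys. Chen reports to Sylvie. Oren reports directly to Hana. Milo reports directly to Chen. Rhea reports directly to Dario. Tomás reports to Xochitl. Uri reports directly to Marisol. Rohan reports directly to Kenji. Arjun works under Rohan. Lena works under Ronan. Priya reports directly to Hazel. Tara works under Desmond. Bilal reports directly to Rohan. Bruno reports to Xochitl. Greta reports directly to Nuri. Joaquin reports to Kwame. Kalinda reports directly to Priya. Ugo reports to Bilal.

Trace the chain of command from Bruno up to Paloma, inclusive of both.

Bruno -> Xochitl -> Grace -> Sylvie -> Nuri -> Kenji -> Harriet -> Ulf -> Eve -> Ronan -> Linnea -> Paloma

Bruno reports to Xochitl. Xochitl reports to Grace. Grace reports to Sylvie. Sylvie reports to Nuri. Nuri reports to Kenji. Kenji reports to Harriet. Harriet reports to Ulf. Ulf reports to Eve. Eve reports to Ronan. Ronan reports to Linnea. Linnea reports to Paloma. Paloma is at the top.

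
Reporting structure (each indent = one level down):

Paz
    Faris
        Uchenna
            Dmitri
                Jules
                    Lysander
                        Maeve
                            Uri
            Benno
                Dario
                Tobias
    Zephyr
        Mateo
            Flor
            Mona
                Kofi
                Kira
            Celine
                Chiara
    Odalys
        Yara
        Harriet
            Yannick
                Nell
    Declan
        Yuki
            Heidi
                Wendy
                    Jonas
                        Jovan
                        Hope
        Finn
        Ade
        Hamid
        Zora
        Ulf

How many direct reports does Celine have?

Celine directly manages Chiara. That is 1 direct report.

1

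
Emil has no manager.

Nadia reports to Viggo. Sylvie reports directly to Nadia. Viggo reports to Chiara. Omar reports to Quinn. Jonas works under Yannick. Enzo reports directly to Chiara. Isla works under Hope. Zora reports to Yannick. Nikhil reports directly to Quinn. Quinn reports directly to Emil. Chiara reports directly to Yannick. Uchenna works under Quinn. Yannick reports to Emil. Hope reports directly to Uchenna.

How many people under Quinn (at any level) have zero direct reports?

3

The people in Quinn's organization with no one reporting to them are Omar, Nikhil, Isla. That is 3.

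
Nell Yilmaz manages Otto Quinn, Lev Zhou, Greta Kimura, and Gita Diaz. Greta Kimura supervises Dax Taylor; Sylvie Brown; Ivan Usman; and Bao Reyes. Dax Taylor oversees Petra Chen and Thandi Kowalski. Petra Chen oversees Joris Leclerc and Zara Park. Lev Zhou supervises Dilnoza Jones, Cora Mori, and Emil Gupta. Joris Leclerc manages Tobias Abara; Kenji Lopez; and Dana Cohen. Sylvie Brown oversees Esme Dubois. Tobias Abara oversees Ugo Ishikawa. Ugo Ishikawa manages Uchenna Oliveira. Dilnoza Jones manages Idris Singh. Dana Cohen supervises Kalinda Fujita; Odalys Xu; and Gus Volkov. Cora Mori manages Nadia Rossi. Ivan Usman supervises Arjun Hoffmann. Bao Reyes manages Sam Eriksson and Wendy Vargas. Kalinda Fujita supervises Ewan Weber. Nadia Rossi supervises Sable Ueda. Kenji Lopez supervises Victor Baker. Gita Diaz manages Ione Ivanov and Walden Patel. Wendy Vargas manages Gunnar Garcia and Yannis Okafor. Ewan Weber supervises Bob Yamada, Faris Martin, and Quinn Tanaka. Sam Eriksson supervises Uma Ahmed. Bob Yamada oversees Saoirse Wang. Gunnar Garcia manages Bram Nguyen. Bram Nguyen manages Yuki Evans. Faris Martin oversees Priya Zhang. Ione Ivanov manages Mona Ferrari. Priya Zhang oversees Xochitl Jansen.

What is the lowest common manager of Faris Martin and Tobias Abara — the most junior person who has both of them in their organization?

Joris Leclerc

Faris Martin's chain of managers is Ewan Weber, Kalinda Fujita, Dana Cohen, Joris Leclerc, Petra Chen, Dax Taylor, Greta Kimura, Nell Yilmaz. Tobias Abara's chain of managers is Joris Leclerc, Petra Chen, Dax Taylor, Greta Kimura, Nell Yilmaz. The first manager that appears in both chains is Joris Leclerc.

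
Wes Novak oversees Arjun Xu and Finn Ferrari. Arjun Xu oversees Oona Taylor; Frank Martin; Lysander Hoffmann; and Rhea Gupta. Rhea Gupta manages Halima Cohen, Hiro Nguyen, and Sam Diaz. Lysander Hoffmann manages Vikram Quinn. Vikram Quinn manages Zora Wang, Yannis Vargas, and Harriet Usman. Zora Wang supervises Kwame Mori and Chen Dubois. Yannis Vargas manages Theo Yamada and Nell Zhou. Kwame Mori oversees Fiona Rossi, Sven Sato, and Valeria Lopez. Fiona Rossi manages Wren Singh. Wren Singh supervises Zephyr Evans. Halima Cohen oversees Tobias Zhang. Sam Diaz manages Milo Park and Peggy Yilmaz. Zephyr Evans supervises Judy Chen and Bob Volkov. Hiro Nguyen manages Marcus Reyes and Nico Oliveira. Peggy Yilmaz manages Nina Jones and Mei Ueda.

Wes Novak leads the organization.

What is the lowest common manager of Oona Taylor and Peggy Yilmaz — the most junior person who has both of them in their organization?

Arjun Xu

Oona Taylor's chain of managers is Arjun Xu, Wes Novak. Peggy Yilmaz's chain of managers is Sam Diaz, Rhea Gupta, Arjun Xu, Wes Novak. The first manager that appears in both chains is Arjun Xu.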